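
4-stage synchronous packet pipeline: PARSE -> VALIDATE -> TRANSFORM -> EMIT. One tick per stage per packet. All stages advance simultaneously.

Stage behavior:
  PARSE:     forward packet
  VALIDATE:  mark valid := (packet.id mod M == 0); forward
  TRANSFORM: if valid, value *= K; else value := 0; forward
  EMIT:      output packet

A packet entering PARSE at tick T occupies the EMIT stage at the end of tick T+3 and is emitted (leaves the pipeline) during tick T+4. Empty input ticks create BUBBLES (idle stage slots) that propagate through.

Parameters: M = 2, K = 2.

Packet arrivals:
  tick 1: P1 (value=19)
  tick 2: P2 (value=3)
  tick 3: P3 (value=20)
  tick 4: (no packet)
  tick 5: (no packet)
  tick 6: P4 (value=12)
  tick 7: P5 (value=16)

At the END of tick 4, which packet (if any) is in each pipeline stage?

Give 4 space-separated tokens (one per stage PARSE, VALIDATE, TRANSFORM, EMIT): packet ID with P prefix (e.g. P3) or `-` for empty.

Tick 1: [PARSE:P1(v=19,ok=F), VALIDATE:-, TRANSFORM:-, EMIT:-] out:-; in:P1
Tick 2: [PARSE:P2(v=3,ok=F), VALIDATE:P1(v=19,ok=F), TRANSFORM:-, EMIT:-] out:-; in:P2
Tick 3: [PARSE:P3(v=20,ok=F), VALIDATE:P2(v=3,ok=T), TRANSFORM:P1(v=0,ok=F), EMIT:-] out:-; in:P3
Tick 4: [PARSE:-, VALIDATE:P3(v=20,ok=F), TRANSFORM:P2(v=6,ok=T), EMIT:P1(v=0,ok=F)] out:-; in:-
At end of tick 4: ['-', 'P3', 'P2', 'P1']

Answer: - P3 P2 P1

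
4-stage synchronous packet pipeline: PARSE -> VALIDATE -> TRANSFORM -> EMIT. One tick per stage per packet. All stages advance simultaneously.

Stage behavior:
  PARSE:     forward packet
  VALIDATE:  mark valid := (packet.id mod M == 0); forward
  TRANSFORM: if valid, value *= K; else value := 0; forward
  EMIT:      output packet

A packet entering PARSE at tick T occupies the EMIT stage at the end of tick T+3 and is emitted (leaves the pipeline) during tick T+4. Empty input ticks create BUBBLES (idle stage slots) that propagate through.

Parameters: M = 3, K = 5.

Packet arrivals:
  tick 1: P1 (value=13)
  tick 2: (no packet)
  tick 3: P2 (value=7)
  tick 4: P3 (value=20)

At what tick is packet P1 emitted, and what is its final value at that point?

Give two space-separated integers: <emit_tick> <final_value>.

Answer: 5 0

Derivation:
Tick 1: [PARSE:P1(v=13,ok=F), VALIDATE:-, TRANSFORM:-, EMIT:-] out:-; in:P1
Tick 2: [PARSE:-, VALIDATE:P1(v=13,ok=F), TRANSFORM:-, EMIT:-] out:-; in:-
Tick 3: [PARSE:P2(v=7,ok=F), VALIDATE:-, TRANSFORM:P1(v=0,ok=F), EMIT:-] out:-; in:P2
Tick 4: [PARSE:P3(v=20,ok=F), VALIDATE:P2(v=7,ok=F), TRANSFORM:-, EMIT:P1(v=0,ok=F)] out:-; in:P3
Tick 5: [PARSE:-, VALIDATE:P3(v=20,ok=T), TRANSFORM:P2(v=0,ok=F), EMIT:-] out:P1(v=0); in:-
Tick 6: [PARSE:-, VALIDATE:-, TRANSFORM:P3(v=100,ok=T), EMIT:P2(v=0,ok=F)] out:-; in:-
Tick 7: [PARSE:-, VALIDATE:-, TRANSFORM:-, EMIT:P3(v=100,ok=T)] out:P2(v=0); in:-
Tick 8: [PARSE:-, VALIDATE:-, TRANSFORM:-, EMIT:-] out:P3(v=100); in:-
P1: arrives tick 1, valid=False (id=1, id%3=1), emit tick 5, final value 0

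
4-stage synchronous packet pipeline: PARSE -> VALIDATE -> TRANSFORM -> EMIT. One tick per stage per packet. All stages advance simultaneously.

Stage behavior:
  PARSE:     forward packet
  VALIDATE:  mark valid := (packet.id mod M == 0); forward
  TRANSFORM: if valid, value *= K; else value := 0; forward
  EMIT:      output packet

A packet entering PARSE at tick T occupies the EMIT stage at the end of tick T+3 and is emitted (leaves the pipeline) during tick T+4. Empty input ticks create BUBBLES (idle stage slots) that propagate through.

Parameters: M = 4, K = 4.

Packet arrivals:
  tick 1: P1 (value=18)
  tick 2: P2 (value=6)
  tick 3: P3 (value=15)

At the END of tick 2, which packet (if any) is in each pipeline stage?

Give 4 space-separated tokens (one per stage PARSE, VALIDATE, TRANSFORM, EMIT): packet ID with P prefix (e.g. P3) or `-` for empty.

Tick 1: [PARSE:P1(v=18,ok=F), VALIDATE:-, TRANSFORM:-, EMIT:-] out:-; in:P1
Tick 2: [PARSE:P2(v=6,ok=F), VALIDATE:P1(v=18,ok=F), TRANSFORM:-, EMIT:-] out:-; in:P2
At end of tick 2: ['P2', 'P1', '-', '-']

Answer: P2 P1 - -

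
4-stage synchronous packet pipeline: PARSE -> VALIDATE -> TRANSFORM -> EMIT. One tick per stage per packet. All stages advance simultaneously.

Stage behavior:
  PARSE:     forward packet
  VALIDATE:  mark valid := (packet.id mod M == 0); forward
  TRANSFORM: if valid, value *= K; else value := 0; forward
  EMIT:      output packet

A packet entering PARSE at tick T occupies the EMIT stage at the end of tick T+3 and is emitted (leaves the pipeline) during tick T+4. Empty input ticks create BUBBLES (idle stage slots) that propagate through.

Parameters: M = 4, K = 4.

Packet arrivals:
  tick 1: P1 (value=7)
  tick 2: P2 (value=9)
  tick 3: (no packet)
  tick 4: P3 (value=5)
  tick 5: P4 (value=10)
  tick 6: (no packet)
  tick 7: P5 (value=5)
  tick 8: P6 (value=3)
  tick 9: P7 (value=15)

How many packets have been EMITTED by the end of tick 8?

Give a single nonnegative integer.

Answer: 3

Derivation:
Tick 1: [PARSE:P1(v=7,ok=F), VALIDATE:-, TRANSFORM:-, EMIT:-] out:-; in:P1
Tick 2: [PARSE:P2(v=9,ok=F), VALIDATE:P1(v=7,ok=F), TRANSFORM:-, EMIT:-] out:-; in:P2
Tick 3: [PARSE:-, VALIDATE:P2(v=9,ok=F), TRANSFORM:P1(v=0,ok=F), EMIT:-] out:-; in:-
Tick 4: [PARSE:P3(v=5,ok=F), VALIDATE:-, TRANSFORM:P2(v=0,ok=F), EMIT:P1(v=0,ok=F)] out:-; in:P3
Tick 5: [PARSE:P4(v=10,ok=F), VALIDATE:P3(v=5,ok=F), TRANSFORM:-, EMIT:P2(v=0,ok=F)] out:P1(v=0); in:P4
Tick 6: [PARSE:-, VALIDATE:P4(v=10,ok=T), TRANSFORM:P3(v=0,ok=F), EMIT:-] out:P2(v=0); in:-
Tick 7: [PARSE:P5(v=5,ok=F), VALIDATE:-, TRANSFORM:P4(v=40,ok=T), EMIT:P3(v=0,ok=F)] out:-; in:P5
Tick 8: [PARSE:P6(v=3,ok=F), VALIDATE:P5(v=5,ok=F), TRANSFORM:-, EMIT:P4(v=40,ok=T)] out:P3(v=0); in:P6
Emitted by tick 8: ['P1', 'P2', 'P3']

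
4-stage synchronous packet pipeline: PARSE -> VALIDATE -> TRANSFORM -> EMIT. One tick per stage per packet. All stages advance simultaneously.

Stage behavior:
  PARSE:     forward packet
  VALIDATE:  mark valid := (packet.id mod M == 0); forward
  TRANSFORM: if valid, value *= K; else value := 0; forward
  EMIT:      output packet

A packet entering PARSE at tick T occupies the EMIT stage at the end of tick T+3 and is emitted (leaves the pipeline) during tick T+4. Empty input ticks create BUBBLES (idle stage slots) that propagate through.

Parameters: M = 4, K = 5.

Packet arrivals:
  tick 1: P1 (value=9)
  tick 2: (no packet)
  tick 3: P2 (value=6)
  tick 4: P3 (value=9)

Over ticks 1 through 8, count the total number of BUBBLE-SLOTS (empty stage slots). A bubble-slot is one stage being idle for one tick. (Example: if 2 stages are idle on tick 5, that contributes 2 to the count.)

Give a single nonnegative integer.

Answer: 20

Derivation:
Tick 1: [PARSE:P1(v=9,ok=F), VALIDATE:-, TRANSFORM:-, EMIT:-] out:-; bubbles=3
Tick 2: [PARSE:-, VALIDATE:P1(v=9,ok=F), TRANSFORM:-, EMIT:-] out:-; bubbles=3
Tick 3: [PARSE:P2(v=6,ok=F), VALIDATE:-, TRANSFORM:P1(v=0,ok=F), EMIT:-] out:-; bubbles=2
Tick 4: [PARSE:P3(v=9,ok=F), VALIDATE:P2(v=6,ok=F), TRANSFORM:-, EMIT:P1(v=0,ok=F)] out:-; bubbles=1
Tick 5: [PARSE:-, VALIDATE:P3(v=9,ok=F), TRANSFORM:P2(v=0,ok=F), EMIT:-] out:P1(v=0); bubbles=2
Tick 6: [PARSE:-, VALIDATE:-, TRANSFORM:P3(v=0,ok=F), EMIT:P2(v=0,ok=F)] out:-; bubbles=2
Tick 7: [PARSE:-, VALIDATE:-, TRANSFORM:-, EMIT:P3(v=0,ok=F)] out:P2(v=0); bubbles=3
Tick 8: [PARSE:-, VALIDATE:-, TRANSFORM:-, EMIT:-] out:P3(v=0); bubbles=4
Total bubble-slots: 20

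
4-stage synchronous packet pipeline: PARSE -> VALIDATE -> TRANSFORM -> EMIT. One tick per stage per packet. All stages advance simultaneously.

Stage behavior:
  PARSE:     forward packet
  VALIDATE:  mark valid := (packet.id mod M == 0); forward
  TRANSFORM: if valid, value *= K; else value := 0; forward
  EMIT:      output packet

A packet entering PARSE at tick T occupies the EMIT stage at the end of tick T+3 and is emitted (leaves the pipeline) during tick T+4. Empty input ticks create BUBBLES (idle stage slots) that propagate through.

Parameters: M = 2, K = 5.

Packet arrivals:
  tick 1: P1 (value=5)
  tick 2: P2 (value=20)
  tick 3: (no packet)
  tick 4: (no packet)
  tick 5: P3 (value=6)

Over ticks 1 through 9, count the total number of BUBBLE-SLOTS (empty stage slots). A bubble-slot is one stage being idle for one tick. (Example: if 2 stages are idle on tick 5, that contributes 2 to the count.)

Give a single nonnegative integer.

Tick 1: [PARSE:P1(v=5,ok=F), VALIDATE:-, TRANSFORM:-, EMIT:-] out:-; bubbles=3
Tick 2: [PARSE:P2(v=20,ok=F), VALIDATE:P1(v=5,ok=F), TRANSFORM:-, EMIT:-] out:-; bubbles=2
Tick 3: [PARSE:-, VALIDATE:P2(v=20,ok=T), TRANSFORM:P1(v=0,ok=F), EMIT:-] out:-; bubbles=2
Tick 4: [PARSE:-, VALIDATE:-, TRANSFORM:P2(v=100,ok=T), EMIT:P1(v=0,ok=F)] out:-; bubbles=2
Tick 5: [PARSE:P3(v=6,ok=F), VALIDATE:-, TRANSFORM:-, EMIT:P2(v=100,ok=T)] out:P1(v=0); bubbles=2
Tick 6: [PARSE:-, VALIDATE:P3(v=6,ok=F), TRANSFORM:-, EMIT:-] out:P2(v=100); bubbles=3
Tick 7: [PARSE:-, VALIDATE:-, TRANSFORM:P3(v=0,ok=F), EMIT:-] out:-; bubbles=3
Tick 8: [PARSE:-, VALIDATE:-, TRANSFORM:-, EMIT:P3(v=0,ok=F)] out:-; bubbles=3
Tick 9: [PARSE:-, VALIDATE:-, TRANSFORM:-, EMIT:-] out:P3(v=0); bubbles=4
Total bubble-slots: 24

Answer: 24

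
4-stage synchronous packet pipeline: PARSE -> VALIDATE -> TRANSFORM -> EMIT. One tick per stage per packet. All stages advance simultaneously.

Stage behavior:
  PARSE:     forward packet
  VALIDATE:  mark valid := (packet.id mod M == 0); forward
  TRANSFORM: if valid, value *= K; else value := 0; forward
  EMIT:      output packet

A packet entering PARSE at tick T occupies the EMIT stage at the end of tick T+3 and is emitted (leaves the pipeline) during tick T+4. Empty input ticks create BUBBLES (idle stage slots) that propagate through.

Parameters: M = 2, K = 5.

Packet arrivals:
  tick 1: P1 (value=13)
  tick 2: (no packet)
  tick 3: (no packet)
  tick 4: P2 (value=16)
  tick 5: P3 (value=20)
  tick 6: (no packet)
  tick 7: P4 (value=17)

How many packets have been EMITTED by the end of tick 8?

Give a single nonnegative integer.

Tick 1: [PARSE:P1(v=13,ok=F), VALIDATE:-, TRANSFORM:-, EMIT:-] out:-; in:P1
Tick 2: [PARSE:-, VALIDATE:P1(v=13,ok=F), TRANSFORM:-, EMIT:-] out:-; in:-
Tick 3: [PARSE:-, VALIDATE:-, TRANSFORM:P1(v=0,ok=F), EMIT:-] out:-; in:-
Tick 4: [PARSE:P2(v=16,ok=F), VALIDATE:-, TRANSFORM:-, EMIT:P1(v=0,ok=F)] out:-; in:P2
Tick 5: [PARSE:P3(v=20,ok=F), VALIDATE:P2(v=16,ok=T), TRANSFORM:-, EMIT:-] out:P1(v=0); in:P3
Tick 6: [PARSE:-, VALIDATE:P3(v=20,ok=F), TRANSFORM:P2(v=80,ok=T), EMIT:-] out:-; in:-
Tick 7: [PARSE:P4(v=17,ok=F), VALIDATE:-, TRANSFORM:P3(v=0,ok=F), EMIT:P2(v=80,ok=T)] out:-; in:P4
Tick 8: [PARSE:-, VALIDATE:P4(v=17,ok=T), TRANSFORM:-, EMIT:P3(v=0,ok=F)] out:P2(v=80); in:-
Emitted by tick 8: ['P1', 'P2']

Answer: 2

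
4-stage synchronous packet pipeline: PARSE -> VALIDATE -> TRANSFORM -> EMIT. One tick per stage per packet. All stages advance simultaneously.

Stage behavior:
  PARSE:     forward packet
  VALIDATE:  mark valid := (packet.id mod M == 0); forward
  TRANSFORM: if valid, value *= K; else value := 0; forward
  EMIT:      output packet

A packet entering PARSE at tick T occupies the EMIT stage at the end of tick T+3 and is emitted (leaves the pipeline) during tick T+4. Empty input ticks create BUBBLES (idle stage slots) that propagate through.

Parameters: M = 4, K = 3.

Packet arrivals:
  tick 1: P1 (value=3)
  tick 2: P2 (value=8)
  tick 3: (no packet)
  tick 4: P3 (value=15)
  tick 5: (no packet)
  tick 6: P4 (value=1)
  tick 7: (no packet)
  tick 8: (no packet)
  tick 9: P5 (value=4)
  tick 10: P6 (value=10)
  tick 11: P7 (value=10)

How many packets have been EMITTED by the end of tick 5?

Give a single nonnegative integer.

Answer: 1

Derivation:
Tick 1: [PARSE:P1(v=3,ok=F), VALIDATE:-, TRANSFORM:-, EMIT:-] out:-; in:P1
Tick 2: [PARSE:P2(v=8,ok=F), VALIDATE:P1(v=3,ok=F), TRANSFORM:-, EMIT:-] out:-; in:P2
Tick 3: [PARSE:-, VALIDATE:P2(v=8,ok=F), TRANSFORM:P1(v=0,ok=F), EMIT:-] out:-; in:-
Tick 4: [PARSE:P3(v=15,ok=F), VALIDATE:-, TRANSFORM:P2(v=0,ok=F), EMIT:P1(v=0,ok=F)] out:-; in:P3
Tick 5: [PARSE:-, VALIDATE:P3(v=15,ok=F), TRANSFORM:-, EMIT:P2(v=0,ok=F)] out:P1(v=0); in:-
Emitted by tick 5: ['P1']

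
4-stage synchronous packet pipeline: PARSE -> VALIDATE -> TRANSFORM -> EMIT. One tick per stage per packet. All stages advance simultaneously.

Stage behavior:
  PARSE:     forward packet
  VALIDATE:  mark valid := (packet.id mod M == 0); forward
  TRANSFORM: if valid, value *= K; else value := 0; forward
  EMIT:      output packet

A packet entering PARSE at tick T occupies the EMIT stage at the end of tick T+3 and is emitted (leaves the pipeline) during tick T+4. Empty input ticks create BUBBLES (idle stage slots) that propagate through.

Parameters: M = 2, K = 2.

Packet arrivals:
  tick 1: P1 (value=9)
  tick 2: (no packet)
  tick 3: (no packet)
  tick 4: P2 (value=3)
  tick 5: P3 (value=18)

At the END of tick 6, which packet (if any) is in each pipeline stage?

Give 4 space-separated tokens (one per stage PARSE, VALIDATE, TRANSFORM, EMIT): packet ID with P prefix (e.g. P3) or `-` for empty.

Tick 1: [PARSE:P1(v=9,ok=F), VALIDATE:-, TRANSFORM:-, EMIT:-] out:-; in:P1
Tick 2: [PARSE:-, VALIDATE:P1(v=9,ok=F), TRANSFORM:-, EMIT:-] out:-; in:-
Tick 3: [PARSE:-, VALIDATE:-, TRANSFORM:P1(v=0,ok=F), EMIT:-] out:-; in:-
Tick 4: [PARSE:P2(v=3,ok=F), VALIDATE:-, TRANSFORM:-, EMIT:P1(v=0,ok=F)] out:-; in:P2
Tick 5: [PARSE:P3(v=18,ok=F), VALIDATE:P2(v=3,ok=T), TRANSFORM:-, EMIT:-] out:P1(v=0); in:P3
Tick 6: [PARSE:-, VALIDATE:P3(v=18,ok=F), TRANSFORM:P2(v=6,ok=T), EMIT:-] out:-; in:-
At end of tick 6: ['-', 'P3', 'P2', '-']

Answer: - P3 P2 -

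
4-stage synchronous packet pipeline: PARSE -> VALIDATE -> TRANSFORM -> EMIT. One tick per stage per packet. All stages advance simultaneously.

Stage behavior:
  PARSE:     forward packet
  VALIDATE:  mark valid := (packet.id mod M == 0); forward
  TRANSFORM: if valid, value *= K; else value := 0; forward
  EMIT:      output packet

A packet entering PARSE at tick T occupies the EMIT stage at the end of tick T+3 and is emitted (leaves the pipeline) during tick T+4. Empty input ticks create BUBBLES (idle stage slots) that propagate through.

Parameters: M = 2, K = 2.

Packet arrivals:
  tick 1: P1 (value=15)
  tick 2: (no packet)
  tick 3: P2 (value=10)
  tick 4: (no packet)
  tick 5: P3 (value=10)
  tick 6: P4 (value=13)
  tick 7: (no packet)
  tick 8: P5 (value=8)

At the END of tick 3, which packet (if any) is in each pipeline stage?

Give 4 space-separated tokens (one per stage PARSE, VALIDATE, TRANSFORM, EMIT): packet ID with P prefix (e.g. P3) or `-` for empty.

Answer: P2 - P1 -

Derivation:
Tick 1: [PARSE:P1(v=15,ok=F), VALIDATE:-, TRANSFORM:-, EMIT:-] out:-; in:P1
Tick 2: [PARSE:-, VALIDATE:P1(v=15,ok=F), TRANSFORM:-, EMIT:-] out:-; in:-
Tick 3: [PARSE:P2(v=10,ok=F), VALIDATE:-, TRANSFORM:P1(v=0,ok=F), EMIT:-] out:-; in:P2
At end of tick 3: ['P2', '-', 'P1', '-']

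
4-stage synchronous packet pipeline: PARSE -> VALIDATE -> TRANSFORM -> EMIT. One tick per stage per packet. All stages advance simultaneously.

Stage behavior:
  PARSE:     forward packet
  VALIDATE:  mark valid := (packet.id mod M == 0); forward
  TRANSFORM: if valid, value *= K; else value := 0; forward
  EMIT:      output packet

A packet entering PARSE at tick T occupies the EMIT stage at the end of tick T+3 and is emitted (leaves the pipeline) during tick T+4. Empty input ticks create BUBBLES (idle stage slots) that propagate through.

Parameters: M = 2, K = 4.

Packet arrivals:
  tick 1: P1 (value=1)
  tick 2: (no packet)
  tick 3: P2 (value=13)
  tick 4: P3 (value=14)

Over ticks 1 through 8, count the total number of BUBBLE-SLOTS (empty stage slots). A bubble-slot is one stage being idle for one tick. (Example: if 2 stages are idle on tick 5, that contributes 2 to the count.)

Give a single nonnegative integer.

Answer: 20

Derivation:
Tick 1: [PARSE:P1(v=1,ok=F), VALIDATE:-, TRANSFORM:-, EMIT:-] out:-; bubbles=3
Tick 2: [PARSE:-, VALIDATE:P1(v=1,ok=F), TRANSFORM:-, EMIT:-] out:-; bubbles=3
Tick 3: [PARSE:P2(v=13,ok=F), VALIDATE:-, TRANSFORM:P1(v=0,ok=F), EMIT:-] out:-; bubbles=2
Tick 4: [PARSE:P3(v=14,ok=F), VALIDATE:P2(v=13,ok=T), TRANSFORM:-, EMIT:P1(v=0,ok=F)] out:-; bubbles=1
Tick 5: [PARSE:-, VALIDATE:P3(v=14,ok=F), TRANSFORM:P2(v=52,ok=T), EMIT:-] out:P1(v=0); bubbles=2
Tick 6: [PARSE:-, VALIDATE:-, TRANSFORM:P3(v=0,ok=F), EMIT:P2(v=52,ok=T)] out:-; bubbles=2
Tick 7: [PARSE:-, VALIDATE:-, TRANSFORM:-, EMIT:P3(v=0,ok=F)] out:P2(v=52); bubbles=3
Tick 8: [PARSE:-, VALIDATE:-, TRANSFORM:-, EMIT:-] out:P3(v=0); bubbles=4
Total bubble-slots: 20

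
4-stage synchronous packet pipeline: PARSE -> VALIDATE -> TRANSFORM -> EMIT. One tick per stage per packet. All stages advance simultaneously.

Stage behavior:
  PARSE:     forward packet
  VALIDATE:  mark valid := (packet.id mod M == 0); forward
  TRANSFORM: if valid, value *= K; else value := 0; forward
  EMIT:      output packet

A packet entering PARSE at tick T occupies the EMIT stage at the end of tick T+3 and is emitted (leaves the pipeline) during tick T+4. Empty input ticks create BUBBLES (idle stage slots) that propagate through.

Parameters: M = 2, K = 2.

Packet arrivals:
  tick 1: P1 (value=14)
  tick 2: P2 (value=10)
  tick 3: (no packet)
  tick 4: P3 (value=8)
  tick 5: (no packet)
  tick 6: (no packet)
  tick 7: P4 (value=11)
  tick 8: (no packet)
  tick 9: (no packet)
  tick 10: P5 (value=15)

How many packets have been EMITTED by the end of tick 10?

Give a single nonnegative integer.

Answer: 3

Derivation:
Tick 1: [PARSE:P1(v=14,ok=F), VALIDATE:-, TRANSFORM:-, EMIT:-] out:-; in:P1
Tick 2: [PARSE:P2(v=10,ok=F), VALIDATE:P1(v=14,ok=F), TRANSFORM:-, EMIT:-] out:-; in:P2
Tick 3: [PARSE:-, VALIDATE:P2(v=10,ok=T), TRANSFORM:P1(v=0,ok=F), EMIT:-] out:-; in:-
Tick 4: [PARSE:P3(v=8,ok=F), VALIDATE:-, TRANSFORM:P2(v=20,ok=T), EMIT:P1(v=0,ok=F)] out:-; in:P3
Tick 5: [PARSE:-, VALIDATE:P3(v=8,ok=F), TRANSFORM:-, EMIT:P2(v=20,ok=T)] out:P1(v=0); in:-
Tick 6: [PARSE:-, VALIDATE:-, TRANSFORM:P3(v=0,ok=F), EMIT:-] out:P2(v=20); in:-
Tick 7: [PARSE:P4(v=11,ok=F), VALIDATE:-, TRANSFORM:-, EMIT:P3(v=0,ok=F)] out:-; in:P4
Tick 8: [PARSE:-, VALIDATE:P4(v=11,ok=T), TRANSFORM:-, EMIT:-] out:P3(v=0); in:-
Tick 9: [PARSE:-, VALIDATE:-, TRANSFORM:P4(v=22,ok=T), EMIT:-] out:-; in:-
Tick 10: [PARSE:P5(v=15,ok=F), VALIDATE:-, TRANSFORM:-, EMIT:P4(v=22,ok=T)] out:-; in:P5
Emitted by tick 10: ['P1', 'P2', 'P3']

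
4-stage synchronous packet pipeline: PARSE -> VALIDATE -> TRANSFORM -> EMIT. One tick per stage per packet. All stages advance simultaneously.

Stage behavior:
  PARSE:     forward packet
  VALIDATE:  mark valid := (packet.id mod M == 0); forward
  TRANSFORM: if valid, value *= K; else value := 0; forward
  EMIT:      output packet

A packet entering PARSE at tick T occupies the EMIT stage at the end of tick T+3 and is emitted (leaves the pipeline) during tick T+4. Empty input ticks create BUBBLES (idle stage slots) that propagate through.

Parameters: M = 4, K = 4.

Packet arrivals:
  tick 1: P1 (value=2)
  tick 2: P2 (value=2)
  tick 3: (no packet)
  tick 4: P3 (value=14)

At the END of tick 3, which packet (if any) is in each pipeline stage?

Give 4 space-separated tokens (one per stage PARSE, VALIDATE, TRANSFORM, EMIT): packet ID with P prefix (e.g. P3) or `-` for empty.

Answer: - P2 P1 -

Derivation:
Tick 1: [PARSE:P1(v=2,ok=F), VALIDATE:-, TRANSFORM:-, EMIT:-] out:-; in:P1
Tick 2: [PARSE:P2(v=2,ok=F), VALIDATE:P1(v=2,ok=F), TRANSFORM:-, EMIT:-] out:-; in:P2
Tick 3: [PARSE:-, VALIDATE:P2(v=2,ok=F), TRANSFORM:P1(v=0,ok=F), EMIT:-] out:-; in:-
At end of tick 3: ['-', 'P2', 'P1', '-']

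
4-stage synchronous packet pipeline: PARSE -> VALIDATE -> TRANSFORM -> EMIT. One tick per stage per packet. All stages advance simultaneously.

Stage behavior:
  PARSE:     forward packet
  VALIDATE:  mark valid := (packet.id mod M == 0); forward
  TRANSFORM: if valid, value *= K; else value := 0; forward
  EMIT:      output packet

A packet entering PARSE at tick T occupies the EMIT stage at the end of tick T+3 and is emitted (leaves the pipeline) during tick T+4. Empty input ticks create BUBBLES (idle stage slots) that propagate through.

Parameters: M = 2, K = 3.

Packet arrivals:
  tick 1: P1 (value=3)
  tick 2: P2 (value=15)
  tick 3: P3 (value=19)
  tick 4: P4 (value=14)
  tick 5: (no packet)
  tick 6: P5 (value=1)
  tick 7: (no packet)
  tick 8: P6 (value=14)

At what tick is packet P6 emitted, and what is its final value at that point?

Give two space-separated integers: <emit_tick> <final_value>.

Tick 1: [PARSE:P1(v=3,ok=F), VALIDATE:-, TRANSFORM:-, EMIT:-] out:-; in:P1
Tick 2: [PARSE:P2(v=15,ok=F), VALIDATE:P1(v=3,ok=F), TRANSFORM:-, EMIT:-] out:-; in:P2
Tick 3: [PARSE:P3(v=19,ok=F), VALIDATE:P2(v=15,ok=T), TRANSFORM:P1(v=0,ok=F), EMIT:-] out:-; in:P3
Tick 4: [PARSE:P4(v=14,ok=F), VALIDATE:P3(v=19,ok=F), TRANSFORM:P2(v=45,ok=T), EMIT:P1(v=0,ok=F)] out:-; in:P4
Tick 5: [PARSE:-, VALIDATE:P4(v=14,ok=T), TRANSFORM:P3(v=0,ok=F), EMIT:P2(v=45,ok=T)] out:P1(v=0); in:-
Tick 6: [PARSE:P5(v=1,ok=F), VALIDATE:-, TRANSFORM:P4(v=42,ok=T), EMIT:P3(v=0,ok=F)] out:P2(v=45); in:P5
Tick 7: [PARSE:-, VALIDATE:P5(v=1,ok=F), TRANSFORM:-, EMIT:P4(v=42,ok=T)] out:P3(v=0); in:-
Tick 8: [PARSE:P6(v=14,ok=F), VALIDATE:-, TRANSFORM:P5(v=0,ok=F), EMIT:-] out:P4(v=42); in:P6
Tick 9: [PARSE:-, VALIDATE:P6(v=14,ok=T), TRANSFORM:-, EMIT:P5(v=0,ok=F)] out:-; in:-
Tick 10: [PARSE:-, VALIDATE:-, TRANSFORM:P6(v=42,ok=T), EMIT:-] out:P5(v=0); in:-
Tick 11: [PARSE:-, VALIDATE:-, TRANSFORM:-, EMIT:P6(v=42,ok=T)] out:-; in:-
Tick 12: [PARSE:-, VALIDATE:-, TRANSFORM:-, EMIT:-] out:P6(v=42); in:-
P6: arrives tick 8, valid=True (id=6, id%2=0), emit tick 12, final value 42

Answer: 12 42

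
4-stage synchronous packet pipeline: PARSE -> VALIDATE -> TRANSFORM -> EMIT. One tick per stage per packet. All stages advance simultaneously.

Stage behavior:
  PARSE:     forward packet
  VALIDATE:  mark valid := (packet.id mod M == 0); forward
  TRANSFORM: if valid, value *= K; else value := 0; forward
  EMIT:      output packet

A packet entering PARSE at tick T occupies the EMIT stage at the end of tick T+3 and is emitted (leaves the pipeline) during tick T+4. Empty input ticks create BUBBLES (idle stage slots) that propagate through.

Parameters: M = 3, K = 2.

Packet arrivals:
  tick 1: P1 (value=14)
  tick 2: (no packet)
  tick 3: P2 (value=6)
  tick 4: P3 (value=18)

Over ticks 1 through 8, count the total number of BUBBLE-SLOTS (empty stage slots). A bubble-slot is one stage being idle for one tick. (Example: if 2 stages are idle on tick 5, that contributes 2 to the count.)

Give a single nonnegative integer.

Answer: 20

Derivation:
Tick 1: [PARSE:P1(v=14,ok=F), VALIDATE:-, TRANSFORM:-, EMIT:-] out:-; bubbles=3
Tick 2: [PARSE:-, VALIDATE:P1(v=14,ok=F), TRANSFORM:-, EMIT:-] out:-; bubbles=3
Tick 3: [PARSE:P2(v=6,ok=F), VALIDATE:-, TRANSFORM:P1(v=0,ok=F), EMIT:-] out:-; bubbles=2
Tick 4: [PARSE:P3(v=18,ok=F), VALIDATE:P2(v=6,ok=F), TRANSFORM:-, EMIT:P1(v=0,ok=F)] out:-; bubbles=1
Tick 5: [PARSE:-, VALIDATE:P3(v=18,ok=T), TRANSFORM:P2(v=0,ok=F), EMIT:-] out:P1(v=0); bubbles=2
Tick 6: [PARSE:-, VALIDATE:-, TRANSFORM:P3(v=36,ok=T), EMIT:P2(v=0,ok=F)] out:-; bubbles=2
Tick 7: [PARSE:-, VALIDATE:-, TRANSFORM:-, EMIT:P3(v=36,ok=T)] out:P2(v=0); bubbles=3
Tick 8: [PARSE:-, VALIDATE:-, TRANSFORM:-, EMIT:-] out:P3(v=36); bubbles=4
Total bubble-slots: 20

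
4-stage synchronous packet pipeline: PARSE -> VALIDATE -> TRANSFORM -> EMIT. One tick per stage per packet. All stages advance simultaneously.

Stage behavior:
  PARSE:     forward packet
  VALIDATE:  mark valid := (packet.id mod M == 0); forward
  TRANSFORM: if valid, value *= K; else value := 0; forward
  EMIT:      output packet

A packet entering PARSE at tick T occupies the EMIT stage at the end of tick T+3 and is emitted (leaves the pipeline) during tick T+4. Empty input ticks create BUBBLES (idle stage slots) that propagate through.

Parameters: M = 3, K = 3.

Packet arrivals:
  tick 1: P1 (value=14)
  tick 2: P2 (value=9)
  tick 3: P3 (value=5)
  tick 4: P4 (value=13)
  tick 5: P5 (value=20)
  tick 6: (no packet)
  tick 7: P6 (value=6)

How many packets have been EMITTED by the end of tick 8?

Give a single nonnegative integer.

Tick 1: [PARSE:P1(v=14,ok=F), VALIDATE:-, TRANSFORM:-, EMIT:-] out:-; in:P1
Tick 2: [PARSE:P2(v=9,ok=F), VALIDATE:P1(v=14,ok=F), TRANSFORM:-, EMIT:-] out:-; in:P2
Tick 3: [PARSE:P3(v=5,ok=F), VALIDATE:P2(v=9,ok=F), TRANSFORM:P1(v=0,ok=F), EMIT:-] out:-; in:P3
Tick 4: [PARSE:P4(v=13,ok=F), VALIDATE:P3(v=5,ok=T), TRANSFORM:P2(v=0,ok=F), EMIT:P1(v=0,ok=F)] out:-; in:P4
Tick 5: [PARSE:P5(v=20,ok=F), VALIDATE:P4(v=13,ok=F), TRANSFORM:P3(v=15,ok=T), EMIT:P2(v=0,ok=F)] out:P1(v=0); in:P5
Tick 6: [PARSE:-, VALIDATE:P5(v=20,ok=F), TRANSFORM:P4(v=0,ok=F), EMIT:P3(v=15,ok=T)] out:P2(v=0); in:-
Tick 7: [PARSE:P6(v=6,ok=F), VALIDATE:-, TRANSFORM:P5(v=0,ok=F), EMIT:P4(v=0,ok=F)] out:P3(v=15); in:P6
Tick 8: [PARSE:-, VALIDATE:P6(v=6,ok=T), TRANSFORM:-, EMIT:P5(v=0,ok=F)] out:P4(v=0); in:-
Emitted by tick 8: ['P1', 'P2', 'P3', 'P4']

Answer: 4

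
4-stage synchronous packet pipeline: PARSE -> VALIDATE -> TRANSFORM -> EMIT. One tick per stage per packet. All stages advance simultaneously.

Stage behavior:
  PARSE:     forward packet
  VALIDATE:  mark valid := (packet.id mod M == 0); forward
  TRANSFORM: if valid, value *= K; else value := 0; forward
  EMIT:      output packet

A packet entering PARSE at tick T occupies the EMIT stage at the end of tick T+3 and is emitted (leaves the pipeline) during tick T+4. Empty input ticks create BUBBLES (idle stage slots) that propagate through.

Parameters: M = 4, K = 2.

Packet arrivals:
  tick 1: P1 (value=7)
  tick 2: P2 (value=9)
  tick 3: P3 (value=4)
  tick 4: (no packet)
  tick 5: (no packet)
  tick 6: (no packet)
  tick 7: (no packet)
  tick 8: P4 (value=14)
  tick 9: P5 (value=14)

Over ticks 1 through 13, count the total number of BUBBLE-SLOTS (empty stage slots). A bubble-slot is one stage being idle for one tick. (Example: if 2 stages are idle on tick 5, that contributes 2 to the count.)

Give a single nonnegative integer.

Answer: 32

Derivation:
Tick 1: [PARSE:P1(v=7,ok=F), VALIDATE:-, TRANSFORM:-, EMIT:-] out:-; bubbles=3
Tick 2: [PARSE:P2(v=9,ok=F), VALIDATE:P1(v=7,ok=F), TRANSFORM:-, EMIT:-] out:-; bubbles=2
Tick 3: [PARSE:P3(v=4,ok=F), VALIDATE:P2(v=9,ok=F), TRANSFORM:P1(v=0,ok=F), EMIT:-] out:-; bubbles=1
Tick 4: [PARSE:-, VALIDATE:P3(v=4,ok=F), TRANSFORM:P2(v=0,ok=F), EMIT:P1(v=0,ok=F)] out:-; bubbles=1
Tick 5: [PARSE:-, VALIDATE:-, TRANSFORM:P3(v=0,ok=F), EMIT:P2(v=0,ok=F)] out:P1(v=0); bubbles=2
Tick 6: [PARSE:-, VALIDATE:-, TRANSFORM:-, EMIT:P3(v=0,ok=F)] out:P2(v=0); bubbles=3
Tick 7: [PARSE:-, VALIDATE:-, TRANSFORM:-, EMIT:-] out:P3(v=0); bubbles=4
Tick 8: [PARSE:P4(v=14,ok=F), VALIDATE:-, TRANSFORM:-, EMIT:-] out:-; bubbles=3
Tick 9: [PARSE:P5(v=14,ok=F), VALIDATE:P4(v=14,ok=T), TRANSFORM:-, EMIT:-] out:-; bubbles=2
Tick 10: [PARSE:-, VALIDATE:P5(v=14,ok=F), TRANSFORM:P4(v=28,ok=T), EMIT:-] out:-; bubbles=2
Tick 11: [PARSE:-, VALIDATE:-, TRANSFORM:P5(v=0,ok=F), EMIT:P4(v=28,ok=T)] out:-; bubbles=2
Tick 12: [PARSE:-, VALIDATE:-, TRANSFORM:-, EMIT:P5(v=0,ok=F)] out:P4(v=28); bubbles=3
Tick 13: [PARSE:-, VALIDATE:-, TRANSFORM:-, EMIT:-] out:P5(v=0); bubbles=4
Total bubble-slots: 32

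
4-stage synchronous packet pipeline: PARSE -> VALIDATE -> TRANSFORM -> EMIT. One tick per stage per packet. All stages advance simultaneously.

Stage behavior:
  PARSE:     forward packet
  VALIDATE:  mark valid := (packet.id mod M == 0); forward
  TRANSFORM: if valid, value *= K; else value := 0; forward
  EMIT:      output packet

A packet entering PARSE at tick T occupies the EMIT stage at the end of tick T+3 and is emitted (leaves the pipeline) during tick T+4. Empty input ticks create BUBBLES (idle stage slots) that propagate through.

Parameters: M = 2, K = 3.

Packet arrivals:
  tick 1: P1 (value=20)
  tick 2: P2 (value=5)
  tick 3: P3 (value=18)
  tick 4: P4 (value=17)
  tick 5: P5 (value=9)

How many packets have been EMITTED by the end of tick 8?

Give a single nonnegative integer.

Answer: 4

Derivation:
Tick 1: [PARSE:P1(v=20,ok=F), VALIDATE:-, TRANSFORM:-, EMIT:-] out:-; in:P1
Tick 2: [PARSE:P2(v=5,ok=F), VALIDATE:P1(v=20,ok=F), TRANSFORM:-, EMIT:-] out:-; in:P2
Tick 3: [PARSE:P3(v=18,ok=F), VALIDATE:P2(v=5,ok=T), TRANSFORM:P1(v=0,ok=F), EMIT:-] out:-; in:P3
Tick 4: [PARSE:P4(v=17,ok=F), VALIDATE:P3(v=18,ok=F), TRANSFORM:P2(v=15,ok=T), EMIT:P1(v=0,ok=F)] out:-; in:P4
Tick 5: [PARSE:P5(v=9,ok=F), VALIDATE:P4(v=17,ok=T), TRANSFORM:P3(v=0,ok=F), EMIT:P2(v=15,ok=T)] out:P1(v=0); in:P5
Tick 6: [PARSE:-, VALIDATE:P5(v=9,ok=F), TRANSFORM:P4(v=51,ok=T), EMIT:P3(v=0,ok=F)] out:P2(v=15); in:-
Tick 7: [PARSE:-, VALIDATE:-, TRANSFORM:P5(v=0,ok=F), EMIT:P4(v=51,ok=T)] out:P3(v=0); in:-
Tick 8: [PARSE:-, VALIDATE:-, TRANSFORM:-, EMIT:P5(v=0,ok=F)] out:P4(v=51); in:-
Emitted by tick 8: ['P1', 'P2', 'P3', 'P4']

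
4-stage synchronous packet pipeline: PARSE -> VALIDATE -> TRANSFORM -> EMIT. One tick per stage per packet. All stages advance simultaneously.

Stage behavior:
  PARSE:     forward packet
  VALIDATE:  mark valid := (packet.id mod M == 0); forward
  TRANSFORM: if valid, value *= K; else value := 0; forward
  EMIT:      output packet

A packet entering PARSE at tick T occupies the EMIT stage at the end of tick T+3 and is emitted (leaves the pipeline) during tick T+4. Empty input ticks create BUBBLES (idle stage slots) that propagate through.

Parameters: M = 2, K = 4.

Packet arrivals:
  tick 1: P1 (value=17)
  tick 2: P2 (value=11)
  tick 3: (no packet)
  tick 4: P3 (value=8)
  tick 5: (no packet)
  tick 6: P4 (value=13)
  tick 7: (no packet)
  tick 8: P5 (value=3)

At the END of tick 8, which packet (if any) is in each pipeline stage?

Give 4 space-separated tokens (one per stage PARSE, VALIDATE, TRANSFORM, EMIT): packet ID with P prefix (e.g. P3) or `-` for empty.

Answer: P5 - P4 -

Derivation:
Tick 1: [PARSE:P1(v=17,ok=F), VALIDATE:-, TRANSFORM:-, EMIT:-] out:-; in:P1
Tick 2: [PARSE:P2(v=11,ok=F), VALIDATE:P1(v=17,ok=F), TRANSFORM:-, EMIT:-] out:-; in:P2
Tick 3: [PARSE:-, VALIDATE:P2(v=11,ok=T), TRANSFORM:P1(v=0,ok=F), EMIT:-] out:-; in:-
Tick 4: [PARSE:P3(v=8,ok=F), VALIDATE:-, TRANSFORM:P2(v=44,ok=T), EMIT:P1(v=0,ok=F)] out:-; in:P3
Tick 5: [PARSE:-, VALIDATE:P3(v=8,ok=F), TRANSFORM:-, EMIT:P2(v=44,ok=T)] out:P1(v=0); in:-
Tick 6: [PARSE:P4(v=13,ok=F), VALIDATE:-, TRANSFORM:P3(v=0,ok=F), EMIT:-] out:P2(v=44); in:P4
Tick 7: [PARSE:-, VALIDATE:P4(v=13,ok=T), TRANSFORM:-, EMIT:P3(v=0,ok=F)] out:-; in:-
Tick 8: [PARSE:P5(v=3,ok=F), VALIDATE:-, TRANSFORM:P4(v=52,ok=T), EMIT:-] out:P3(v=0); in:P5
At end of tick 8: ['P5', '-', 'P4', '-']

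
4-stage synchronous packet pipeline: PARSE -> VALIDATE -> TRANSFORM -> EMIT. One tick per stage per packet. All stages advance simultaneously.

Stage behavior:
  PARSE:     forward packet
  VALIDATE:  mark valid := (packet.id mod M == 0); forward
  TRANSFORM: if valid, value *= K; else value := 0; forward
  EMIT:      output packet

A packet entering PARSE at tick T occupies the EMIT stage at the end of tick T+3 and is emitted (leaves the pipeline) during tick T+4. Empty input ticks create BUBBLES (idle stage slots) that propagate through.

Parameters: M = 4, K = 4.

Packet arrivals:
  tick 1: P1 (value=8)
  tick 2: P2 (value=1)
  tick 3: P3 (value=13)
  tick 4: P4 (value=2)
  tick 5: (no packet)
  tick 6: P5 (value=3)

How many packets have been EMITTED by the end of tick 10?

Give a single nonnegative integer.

Tick 1: [PARSE:P1(v=8,ok=F), VALIDATE:-, TRANSFORM:-, EMIT:-] out:-; in:P1
Tick 2: [PARSE:P2(v=1,ok=F), VALIDATE:P1(v=8,ok=F), TRANSFORM:-, EMIT:-] out:-; in:P2
Tick 3: [PARSE:P3(v=13,ok=F), VALIDATE:P2(v=1,ok=F), TRANSFORM:P1(v=0,ok=F), EMIT:-] out:-; in:P3
Tick 4: [PARSE:P4(v=2,ok=F), VALIDATE:P3(v=13,ok=F), TRANSFORM:P2(v=0,ok=F), EMIT:P1(v=0,ok=F)] out:-; in:P4
Tick 5: [PARSE:-, VALIDATE:P4(v=2,ok=T), TRANSFORM:P3(v=0,ok=F), EMIT:P2(v=0,ok=F)] out:P1(v=0); in:-
Tick 6: [PARSE:P5(v=3,ok=F), VALIDATE:-, TRANSFORM:P4(v=8,ok=T), EMIT:P3(v=0,ok=F)] out:P2(v=0); in:P5
Tick 7: [PARSE:-, VALIDATE:P5(v=3,ok=F), TRANSFORM:-, EMIT:P4(v=8,ok=T)] out:P3(v=0); in:-
Tick 8: [PARSE:-, VALIDATE:-, TRANSFORM:P5(v=0,ok=F), EMIT:-] out:P4(v=8); in:-
Tick 9: [PARSE:-, VALIDATE:-, TRANSFORM:-, EMIT:P5(v=0,ok=F)] out:-; in:-
Tick 10: [PARSE:-, VALIDATE:-, TRANSFORM:-, EMIT:-] out:P5(v=0); in:-
Emitted by tick 10: ['P1', 'P2', 'P3', 'P4', 'P5']

Answer: 5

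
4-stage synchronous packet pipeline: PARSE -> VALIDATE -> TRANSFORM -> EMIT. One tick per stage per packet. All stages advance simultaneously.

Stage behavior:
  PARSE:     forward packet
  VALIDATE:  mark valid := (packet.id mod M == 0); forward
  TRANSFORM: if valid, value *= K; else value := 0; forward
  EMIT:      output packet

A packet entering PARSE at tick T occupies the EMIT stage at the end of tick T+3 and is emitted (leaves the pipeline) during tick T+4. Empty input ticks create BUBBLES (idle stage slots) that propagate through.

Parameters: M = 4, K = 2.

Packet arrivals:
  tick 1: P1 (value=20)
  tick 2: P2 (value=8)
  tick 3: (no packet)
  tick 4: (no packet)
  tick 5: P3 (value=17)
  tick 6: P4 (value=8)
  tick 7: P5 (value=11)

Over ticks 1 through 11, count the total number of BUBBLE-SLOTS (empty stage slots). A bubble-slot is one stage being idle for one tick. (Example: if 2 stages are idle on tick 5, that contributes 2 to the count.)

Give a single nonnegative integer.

Tick 1: [PARSE:P1(v=20,ok=F), VALIDATE:-, TRANSFORM:-, EMIT:-] out:-; bubbles=3
Tick 2: [PARSE:P2(v=8,ok=F), VALIDATE:P1(v=20,ok=F), TRANSFORM:-, EMIT:-] out:-; bubbles=2
Tick 3: [PARSE:-, VALIDATE:P2(v=8,ok=F), TRANSFORM:P1(v=0,ok=F), EMIT:-] out:-; bubbles=2
Tick 4: [PARSE:-, VALIDATE:-, TRANSFORM:P2(v=0,ok=F), EMIT:P1(v=0,ok=F)] out:-; bubbles=2
Tick 5: [PARSE:P3(v=17,ok=F), VALIDATE:-, TRANSFORM:-, EMIT:P2(v=0,ok=F)] out:P1(v=0); bubbles=2
Tick 6: [PARSE:P4(v=8,ok=F), VALIDATE:P3(v=17,ok=F), TRANSFORM:-, EMIT:-] out:P2(v=0); bubbles=2
Tick 7: [PARSE:P5(v=11,ok=F), VALIDATE:P4(v=8,ok=T), TRANSFORM:P3(v=0,ok=F), EMIT:-] out:-; bubbles=1
Tick 8: [PARSE:-, VALIDATE:P5(v=11,ok=F), TRANSFORM:P4(v=16,ok=T), EMIT:P3(v=0,ok=F)] out:-; bubbles=1
Tick 9: [PARSE:-, VALIDATE:-, TRANSFORM:P5(v=0,ok=F), EMIT:P4(v=16,ok=T)] out:P3(v=0); bubbles=2
Tick 10: [PARSE:-, VALIDATE:-, TRANSFORM:-, EMIT:P5(v=0,ok=F)] out:P4(v=16); bubbles=3
Tick 11: [PARSE:-, VALIDATE:-, TRANSFORM:-, EMIT:-] out:P5(v=0); bubbles=4
Total bubble-slots: 24

Answer: 24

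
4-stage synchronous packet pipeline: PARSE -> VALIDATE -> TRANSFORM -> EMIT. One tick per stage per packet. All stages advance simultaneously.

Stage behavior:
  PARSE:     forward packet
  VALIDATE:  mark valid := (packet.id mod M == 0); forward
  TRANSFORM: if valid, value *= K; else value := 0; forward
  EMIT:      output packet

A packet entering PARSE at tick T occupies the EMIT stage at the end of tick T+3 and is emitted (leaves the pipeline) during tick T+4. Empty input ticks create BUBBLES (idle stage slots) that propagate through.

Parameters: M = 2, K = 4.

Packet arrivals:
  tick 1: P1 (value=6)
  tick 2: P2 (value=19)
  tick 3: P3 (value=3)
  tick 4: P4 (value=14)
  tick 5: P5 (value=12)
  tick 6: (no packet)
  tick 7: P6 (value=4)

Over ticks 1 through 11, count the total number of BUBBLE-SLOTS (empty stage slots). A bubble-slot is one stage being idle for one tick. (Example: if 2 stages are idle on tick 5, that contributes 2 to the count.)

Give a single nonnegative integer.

Answer: 20

Derivation:
Tick 1: [PARSE:P1(v=6,ok=F), VALIDATE:-, TRANSFORM:-, EMIT:-] out:-; bubbles=3
Tick 2: [PARSE:P2(v=19,ok=F), VALIDATE:P1(v=6,ok=F), TRANSFORM:-, EMIT:-] out:-; bubbles=2
Tick 3: [PARSE:P3(v=3,ok=F), VALIDATE:P2(v=19,ok=T), TRANSFORM:P1(v=0,ok=F), EMIT:-] out:-; bubbles=1
Tick 4: [PARSE:P4(v=14,ok=F), VALIDATE:P3(v=3,ok=F), TRANSFORM:P2(v=76,ok=T), EMIT:P1(v=0,ok=F)] out:-; bubbles=0
Tick 5: [PARSE:P5(v=12,ok=F), VALIDATE:P4(v=14,ok=T), TRANSFORM:P3(v=0,ok=F), EMIT:P2(v=76,ok=T)] out:P1(v=0); bubbles=0
Tick 6: [PARSE:-, VALIDATE:P5(v=12,ok=F), TRANSFORM:P4(v=56,ok=T), EMIT:P3(v=0,ok=F)] out:P2(v=76); bubbles=1
Tick 7: [PARSE:P6(v=4,ok=F), VALIDATE:-, TRANSFORM:P5(v=0,ok=F), EMIT:P4(v=56,ok=T)] out:P3(v=0); bubbles=1
Tick 8: [PARSE:-, VALIDATE:P6(v=4,ok=T), TRANSFORM:-, EMIT:P5(v=0,ok=F)] out:P4(v=56); bubbles=2
Tick 9: [PARSE:-, VALIDATE:-, TRANSFORM:P6(v=16,ok=T), EMIT:-] out:P5(v=0); bubbles=3
Tick 10: [PARSE:-, VALIDATE:-, TRANSFORM:-, EMIT:P6(v=16,ok=T)] out:-; bubbles=3
Tick 11: [PARSE:-, VALIDATE:-, TRANSFORM:-, EMIT:-] out:P6(v=16); bubbles=4
Total bubble-slots: 20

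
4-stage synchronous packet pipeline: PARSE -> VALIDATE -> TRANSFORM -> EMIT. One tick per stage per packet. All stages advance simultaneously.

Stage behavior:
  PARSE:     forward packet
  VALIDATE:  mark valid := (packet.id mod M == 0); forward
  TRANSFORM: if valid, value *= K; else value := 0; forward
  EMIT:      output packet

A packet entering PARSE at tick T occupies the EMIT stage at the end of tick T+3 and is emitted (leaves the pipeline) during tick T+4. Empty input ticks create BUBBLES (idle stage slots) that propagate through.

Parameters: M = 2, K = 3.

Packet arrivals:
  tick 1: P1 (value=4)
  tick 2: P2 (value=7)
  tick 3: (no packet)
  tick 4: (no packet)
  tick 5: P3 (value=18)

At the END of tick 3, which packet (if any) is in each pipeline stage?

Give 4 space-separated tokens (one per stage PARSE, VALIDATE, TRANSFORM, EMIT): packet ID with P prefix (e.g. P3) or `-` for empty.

Tick 1: [PARSE:P1(v=4,ok=F), VALIDATE:-, TRANSFORM:-, EMIT:-] out:-; in:P1
Tick 2: [PARSE:P2(v=7,ok=F), VALIDATE:P1(v=4,ok=F), TRANSFORM:-, EMIT:-] out:-; in:P2
Tick 3: [PARSE:-, VALIDATE:P2(v=7,ok=T), TRANSFORM:P1(v=0,ok=F), EMIT:-] out:-; in:-
At end of tick 3: ['-', 'P2', 'P1', '-']

Answer: - P2 P1 -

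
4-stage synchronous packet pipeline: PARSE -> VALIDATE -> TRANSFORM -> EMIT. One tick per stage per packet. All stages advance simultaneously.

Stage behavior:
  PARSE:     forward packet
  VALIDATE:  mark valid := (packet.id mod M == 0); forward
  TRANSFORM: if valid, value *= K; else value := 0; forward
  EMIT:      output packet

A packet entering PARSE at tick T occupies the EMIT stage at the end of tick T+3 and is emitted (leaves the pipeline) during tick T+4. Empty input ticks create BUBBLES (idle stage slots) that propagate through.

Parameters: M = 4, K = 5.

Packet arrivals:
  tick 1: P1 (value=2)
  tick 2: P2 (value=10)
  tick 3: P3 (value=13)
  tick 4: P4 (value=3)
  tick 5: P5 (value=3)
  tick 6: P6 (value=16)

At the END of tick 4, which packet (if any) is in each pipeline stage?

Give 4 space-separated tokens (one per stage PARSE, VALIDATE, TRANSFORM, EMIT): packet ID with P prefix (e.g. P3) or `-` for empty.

Answer: P4 P3 P2 P1

Derivation:
Tick 1: [PARSE:P1(v=2,ok=F), VALIDATE:-, TRANSFORM:-, EMIT:-] out:-; in:P1
Tick 2: [PARSE:P2(v=10,ok=F), VALIDATE:P1(v=2,ok=F), TRANSFORM:-, EMIT:-] out:-; in:P2
Tick 3: [PARSE:P3(v=13,ok=F), VALIDATE:P2(v=10,ok=F), TRANSFORM:P1(v=0,ok=F), EMIT:-] out:-; in:P3
Tick 4: [PARSE:P4(v=3,ok=F), VALIDATE:P3(v=13,ok=F), TRANSFORM:P2(v=0,ok=F), EMIT:P1(v=0,ok=F)] out:-; in:P4
At end of tick 4: ['P4', 'P3', 'P2', 'P1']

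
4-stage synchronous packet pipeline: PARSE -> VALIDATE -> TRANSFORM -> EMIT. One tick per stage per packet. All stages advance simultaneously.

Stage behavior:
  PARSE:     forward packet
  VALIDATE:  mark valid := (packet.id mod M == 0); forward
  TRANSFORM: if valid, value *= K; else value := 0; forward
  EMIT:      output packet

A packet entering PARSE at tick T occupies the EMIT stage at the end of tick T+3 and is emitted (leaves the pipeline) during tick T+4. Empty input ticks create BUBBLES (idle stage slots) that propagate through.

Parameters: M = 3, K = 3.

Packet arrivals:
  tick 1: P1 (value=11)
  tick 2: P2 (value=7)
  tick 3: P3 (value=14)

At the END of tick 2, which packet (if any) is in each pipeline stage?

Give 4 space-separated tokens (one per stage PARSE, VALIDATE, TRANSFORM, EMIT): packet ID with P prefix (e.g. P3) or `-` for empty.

Tick 1: [PARSE:P1(v=11,ok=F), VALIDATE:-, TRANSFORM:-, EMIT:-] out:-; in:P1
Tick 2: [PARSE:P2(v=7,ok=F), VALIDATE:P1(v=11,ok=F), TRANSFORM:-, EMIT:-] out:-; in:P2
At end of tick 2: ['P2', 'P1', '-', '-']

Answer: P2 P1 - -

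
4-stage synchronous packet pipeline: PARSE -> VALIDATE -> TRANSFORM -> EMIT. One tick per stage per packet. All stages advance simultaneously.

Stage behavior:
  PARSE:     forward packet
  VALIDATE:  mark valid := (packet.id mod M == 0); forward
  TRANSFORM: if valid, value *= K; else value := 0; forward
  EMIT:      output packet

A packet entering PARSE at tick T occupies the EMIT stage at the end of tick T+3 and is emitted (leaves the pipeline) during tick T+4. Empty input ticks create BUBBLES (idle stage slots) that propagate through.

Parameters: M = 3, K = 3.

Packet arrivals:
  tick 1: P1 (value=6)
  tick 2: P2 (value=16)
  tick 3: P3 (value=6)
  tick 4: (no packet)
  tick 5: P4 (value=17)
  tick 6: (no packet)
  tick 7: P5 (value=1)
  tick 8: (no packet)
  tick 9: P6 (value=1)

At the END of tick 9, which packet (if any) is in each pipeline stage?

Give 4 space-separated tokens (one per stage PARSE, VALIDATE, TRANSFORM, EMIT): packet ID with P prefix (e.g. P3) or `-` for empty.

Answer: P6 - P5 -

Derivation:
Tick 1: [PARSE:P1(v=6,ok=F), VALIDATE:-, TRANSFORM:-, EMIT:-] out:-; in:P1
Tick 2: [PARSE:P2(v=16,ok=F), VALIDATE:P1(v=6,ok=F), TRANSFORM:-, EMIT:-] out:-; in:P2
Tick 3: [PARSE:P3(v=6,ok=F), VALIDATE:P2(v=16,ok=F), TRANSFORM:P1(v=0,ok=F), EMIT:-] out:-; in:P3
Tick 4: [PARSE:-, VALIDATE:P3(v=6,ok=T), TRANSFORM:P2(v=0,ok=F), EMIT:P1(v=0,ok=F)] out:-; in:-
Tick 5: [PARSE:P4(v=17,ok=F), VALIDATE:-, TRANSFORM:P3(v=18,ok=T), EMIT:P2(v=0,ok=F)] out:P1(v=0); in:P4
Tick 6: [PARSE:-, VALIDATE:P4(v=17,ok=F), TRANSFORM:-, EMIT:P3(v=18,ok=T)] out:P2(v=0); in:-
Tick 7: [PARSE:P5(v=1,ok=F), VALIDATE:-, TRANSFORM:P4(v=0,ok=F), EMIT:-] out:P3(v=18); in:P5
Tick 8: [PARSE:-, VALIDATE:P5(v=1,ok=F), TRANSFORM:-, EMIT:P4(v=0,ok=F)] out:-; in:-
Tick 9: [PARSE:P6(v=1,ok=F), VALIDATE:-, TRANSFORM:P5(v=0,ok=F), EMIT:-] out:P4(v=0); in:P6
At end of tick 9: ['P6', '-', 'P5', '-']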